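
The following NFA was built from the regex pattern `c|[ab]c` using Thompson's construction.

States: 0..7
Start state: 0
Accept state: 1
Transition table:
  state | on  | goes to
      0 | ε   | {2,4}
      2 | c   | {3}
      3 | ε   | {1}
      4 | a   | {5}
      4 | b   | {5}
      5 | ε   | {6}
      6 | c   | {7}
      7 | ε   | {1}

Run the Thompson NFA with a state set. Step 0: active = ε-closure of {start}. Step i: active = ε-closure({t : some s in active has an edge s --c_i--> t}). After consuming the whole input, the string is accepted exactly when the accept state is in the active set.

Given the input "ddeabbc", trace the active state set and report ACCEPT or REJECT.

initial (ε-close {0}): {0,2,4}
'd' @ 1: {}  — dead — no transitions
rest 'deabbc' ignored (set empty)
after full input: {}  (accept=1 not in)

Answer: REJECT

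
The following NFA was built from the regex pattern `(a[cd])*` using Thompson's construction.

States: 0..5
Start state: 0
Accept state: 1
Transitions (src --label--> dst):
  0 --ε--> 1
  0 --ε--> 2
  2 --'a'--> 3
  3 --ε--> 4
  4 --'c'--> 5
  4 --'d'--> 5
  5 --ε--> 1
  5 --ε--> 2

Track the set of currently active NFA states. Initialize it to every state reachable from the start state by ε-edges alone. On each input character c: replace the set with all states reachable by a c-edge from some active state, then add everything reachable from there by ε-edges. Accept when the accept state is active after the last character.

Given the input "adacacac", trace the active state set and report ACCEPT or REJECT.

Answer: ACCEPT

Trace:
start: ε-closure({0}) = {0,1,2}
'a' @ 1: {3,4}
'd' @ 2: {1,2,5}  (accept∈set)
'a' @ 3: {3,4}
'c' @ 4: {1,2,5}  (accept∈set)
'a' @ 5: {3,4}
'c' @ 6: {1,2,5}  (accept∈set)
'a' @ 7: {3,4}
'c' @ 8: {1,2,5}  (accept∈set)
end set {1,2,5} — state 1 in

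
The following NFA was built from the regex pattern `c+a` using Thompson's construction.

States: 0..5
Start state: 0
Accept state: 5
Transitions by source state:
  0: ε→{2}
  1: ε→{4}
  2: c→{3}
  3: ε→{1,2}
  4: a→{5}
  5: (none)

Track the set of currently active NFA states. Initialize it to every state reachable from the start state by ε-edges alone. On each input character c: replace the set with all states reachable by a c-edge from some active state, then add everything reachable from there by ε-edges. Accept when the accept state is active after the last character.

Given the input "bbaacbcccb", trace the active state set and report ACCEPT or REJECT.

Answer: REJECT

Derivation:
S₀ = ε-closure({0}) = {0,2}
'b' @ 1: {}  — no active states
rest 'baacbcccb' ignored (set empty)
final: {}; accept 5 not in set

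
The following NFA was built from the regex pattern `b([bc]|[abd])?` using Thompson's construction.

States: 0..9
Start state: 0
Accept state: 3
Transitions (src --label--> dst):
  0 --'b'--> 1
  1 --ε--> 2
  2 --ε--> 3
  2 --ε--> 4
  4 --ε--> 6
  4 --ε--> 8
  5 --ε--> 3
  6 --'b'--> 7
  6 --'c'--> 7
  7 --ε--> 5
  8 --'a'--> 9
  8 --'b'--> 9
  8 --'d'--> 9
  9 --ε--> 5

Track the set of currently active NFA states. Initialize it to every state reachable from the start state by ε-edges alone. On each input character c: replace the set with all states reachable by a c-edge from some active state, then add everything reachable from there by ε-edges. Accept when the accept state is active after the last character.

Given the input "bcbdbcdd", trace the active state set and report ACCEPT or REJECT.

Answer: REJECT

Steps:
S₀ = ε-closure({0}) = {0}
'b' @ 1: {1,2,3,4,6,8}  ✓accept
'c' @ 2: {3,5,7}  ✓accept
'b' @ 3: {}  — no active states
rest 'dbcdd' ignored (set empty)
after full input: {}  (accept=3 not in)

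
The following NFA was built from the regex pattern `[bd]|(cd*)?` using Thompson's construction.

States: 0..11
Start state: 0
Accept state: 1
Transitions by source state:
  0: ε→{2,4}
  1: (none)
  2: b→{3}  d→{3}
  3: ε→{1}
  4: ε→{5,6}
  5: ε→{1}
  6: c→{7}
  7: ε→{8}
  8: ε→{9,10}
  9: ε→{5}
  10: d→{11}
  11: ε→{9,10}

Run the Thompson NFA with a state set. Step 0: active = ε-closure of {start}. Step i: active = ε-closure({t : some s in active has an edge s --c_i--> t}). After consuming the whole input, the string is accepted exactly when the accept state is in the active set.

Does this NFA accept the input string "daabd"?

Answer: REJECT

Derivation:
S₀ = ε-closure({0}) = {0,1,2,4,5,6}
'd' @ 1: {1,3}  ✓accept
'a' @ 2: {}  — no active states
rest 'abd' ignored (set empty)
after full input: {}  (accept=1 not in)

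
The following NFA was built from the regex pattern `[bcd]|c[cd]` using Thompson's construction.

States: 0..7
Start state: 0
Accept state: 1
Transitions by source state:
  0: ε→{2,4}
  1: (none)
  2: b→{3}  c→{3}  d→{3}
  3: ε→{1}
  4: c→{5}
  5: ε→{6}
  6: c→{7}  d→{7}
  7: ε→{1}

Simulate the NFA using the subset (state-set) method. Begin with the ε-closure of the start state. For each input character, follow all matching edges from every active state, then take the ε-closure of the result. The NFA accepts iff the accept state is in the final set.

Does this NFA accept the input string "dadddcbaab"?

S₀ = ε-closure({0}) = {0,2,4}
'd' @ 1: {1,3}  (accept∈set)
'a' @ 2: {}  — state set empty
rest 'dddcbaab' ignored (set empty)
after full input: {}  (accept=1 not in)

Answer: REJECT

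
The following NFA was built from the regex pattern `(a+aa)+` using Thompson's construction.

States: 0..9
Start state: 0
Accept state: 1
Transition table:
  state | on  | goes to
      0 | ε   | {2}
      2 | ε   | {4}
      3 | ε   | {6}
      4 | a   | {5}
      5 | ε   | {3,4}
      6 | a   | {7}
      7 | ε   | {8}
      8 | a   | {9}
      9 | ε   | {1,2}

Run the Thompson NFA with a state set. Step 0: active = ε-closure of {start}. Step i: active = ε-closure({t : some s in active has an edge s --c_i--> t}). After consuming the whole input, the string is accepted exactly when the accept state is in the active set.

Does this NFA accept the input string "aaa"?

Answer: ACCEPT

Derivation:
start: ε-closure({0}) = {0,2,4}
'a' @ 1: {3,4,5,6}
'a' @ 2: {3,4,5,6,7,8}
'a' @ 3: {1,2,3,4,5,6,7,8,9}  ✓accept
after full input: {1,2,3,4,5,6,7,8,9}  (accept=1 in)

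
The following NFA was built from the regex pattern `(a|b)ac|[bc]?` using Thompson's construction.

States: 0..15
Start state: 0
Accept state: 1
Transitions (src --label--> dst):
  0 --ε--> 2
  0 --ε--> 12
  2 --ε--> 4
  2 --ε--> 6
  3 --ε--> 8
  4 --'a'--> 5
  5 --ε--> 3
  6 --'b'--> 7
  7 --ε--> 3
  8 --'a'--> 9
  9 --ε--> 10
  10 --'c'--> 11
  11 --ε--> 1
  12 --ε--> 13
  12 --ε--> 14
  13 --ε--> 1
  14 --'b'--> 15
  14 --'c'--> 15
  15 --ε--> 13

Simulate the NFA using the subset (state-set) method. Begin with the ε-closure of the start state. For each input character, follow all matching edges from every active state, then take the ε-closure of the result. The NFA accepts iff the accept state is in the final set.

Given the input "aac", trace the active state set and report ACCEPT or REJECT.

Answer: ACCEPT

Derivation:
start: ε-closure({0}) = {0,1,2,4,6,12,13,14}
'a' @ 1: {3,5,8}
'a' @ 2: {9,10}
'c' @ 3: {1,11}  (accept∈set)
end set {1,11} — state 1 in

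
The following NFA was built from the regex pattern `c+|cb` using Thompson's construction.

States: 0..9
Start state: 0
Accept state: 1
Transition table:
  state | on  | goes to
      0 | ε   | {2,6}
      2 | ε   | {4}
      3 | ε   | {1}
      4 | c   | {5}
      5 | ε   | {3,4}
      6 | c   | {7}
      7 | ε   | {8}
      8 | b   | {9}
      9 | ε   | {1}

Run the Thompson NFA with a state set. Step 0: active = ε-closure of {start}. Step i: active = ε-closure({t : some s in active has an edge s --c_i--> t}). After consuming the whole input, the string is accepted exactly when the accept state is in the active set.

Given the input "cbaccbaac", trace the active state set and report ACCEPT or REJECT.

start: ε-closure({0}) = {0,2,4,6}
'c' @ 1: {1,3,4,5,7,8}  (accept∈set)
'b' @ 2: {1,9}  (accept∈set)
'a' @ 3: {}  — state set empty
rest 'ccbaac' ignored (set empty)
end set {} — state 1 not in

Answer: REJECT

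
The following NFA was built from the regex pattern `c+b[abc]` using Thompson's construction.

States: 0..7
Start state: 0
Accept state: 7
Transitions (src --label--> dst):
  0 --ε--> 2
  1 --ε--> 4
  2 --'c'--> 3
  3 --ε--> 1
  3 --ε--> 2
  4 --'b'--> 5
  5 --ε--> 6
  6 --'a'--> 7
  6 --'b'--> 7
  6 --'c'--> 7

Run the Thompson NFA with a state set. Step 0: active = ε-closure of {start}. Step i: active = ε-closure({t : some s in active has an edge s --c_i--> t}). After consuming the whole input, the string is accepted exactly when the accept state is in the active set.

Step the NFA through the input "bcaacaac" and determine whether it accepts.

Answer: REJECT

Steps:
start: ε-closure({0}) = {0,2}
'b' @ 1: {}  — no active states
rest 'caacaac' ignored (set empty)
final: {}; accept 7 not in set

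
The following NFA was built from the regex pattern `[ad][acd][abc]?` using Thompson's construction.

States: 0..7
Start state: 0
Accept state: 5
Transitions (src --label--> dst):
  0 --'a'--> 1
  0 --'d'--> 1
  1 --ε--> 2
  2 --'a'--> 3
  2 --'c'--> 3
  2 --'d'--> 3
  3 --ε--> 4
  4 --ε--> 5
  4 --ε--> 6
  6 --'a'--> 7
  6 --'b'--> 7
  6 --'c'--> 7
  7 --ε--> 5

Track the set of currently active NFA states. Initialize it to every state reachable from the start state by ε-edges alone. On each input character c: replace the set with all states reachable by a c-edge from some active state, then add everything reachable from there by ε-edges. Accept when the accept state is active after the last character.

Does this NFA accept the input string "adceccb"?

start: ε-closure({0}) = {0}
'a' @ 1: {1,2}
'd' @ 2: {3,4,5,6}  (accept∈set)
'c' @ 3: {5,7}  (accept∈set)
'e' @ 4: {}  — state set empty
rest 'ccb' ignored (set empty)
after full input: {}  (accept=5 not in)

Answer: REJECT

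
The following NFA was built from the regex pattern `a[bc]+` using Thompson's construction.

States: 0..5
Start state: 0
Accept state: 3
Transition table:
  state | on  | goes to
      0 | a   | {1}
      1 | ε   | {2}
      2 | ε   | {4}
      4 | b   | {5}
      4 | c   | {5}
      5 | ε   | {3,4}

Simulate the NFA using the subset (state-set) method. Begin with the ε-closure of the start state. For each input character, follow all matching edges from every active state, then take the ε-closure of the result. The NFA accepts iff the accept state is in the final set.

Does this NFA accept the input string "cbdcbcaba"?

Answer: REJECT

Derivation:
initial (ε-close {0}): {0}
'c' @ 1: {}  — state set empty
rest 'bdcbcaba' ignored (set empty)
final: {}; accept 3 not in set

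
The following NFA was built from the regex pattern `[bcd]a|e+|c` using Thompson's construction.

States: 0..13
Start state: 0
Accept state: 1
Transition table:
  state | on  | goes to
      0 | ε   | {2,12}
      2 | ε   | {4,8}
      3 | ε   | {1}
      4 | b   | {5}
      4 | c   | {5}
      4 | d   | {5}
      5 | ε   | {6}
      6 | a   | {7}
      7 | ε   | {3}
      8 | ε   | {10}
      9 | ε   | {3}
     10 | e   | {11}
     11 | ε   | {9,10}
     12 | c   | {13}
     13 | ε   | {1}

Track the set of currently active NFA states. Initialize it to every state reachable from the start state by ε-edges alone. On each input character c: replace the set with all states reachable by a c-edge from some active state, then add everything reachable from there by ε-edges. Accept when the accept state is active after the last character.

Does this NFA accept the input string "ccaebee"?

initial (ε-close {0}): {0,2,4,8,10,12}
'c' @ 1: {1,5,6,13}  ✓accept
'c' @ 2: {}  — no active states
rest 'aebee' ignored (set empty)
end set {} — state 1 not in

Answer: REJECT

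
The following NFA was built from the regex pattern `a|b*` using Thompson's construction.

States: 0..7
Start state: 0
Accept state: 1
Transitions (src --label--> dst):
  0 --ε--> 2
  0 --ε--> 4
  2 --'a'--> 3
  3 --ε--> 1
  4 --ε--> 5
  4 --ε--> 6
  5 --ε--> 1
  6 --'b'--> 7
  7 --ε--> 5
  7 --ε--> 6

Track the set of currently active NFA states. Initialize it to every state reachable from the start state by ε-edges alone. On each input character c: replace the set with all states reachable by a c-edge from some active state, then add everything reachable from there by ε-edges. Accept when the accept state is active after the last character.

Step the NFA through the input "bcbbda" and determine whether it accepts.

S₀ = ε-closure({0}) = {0,1,2,4,5,6}
'b' @ 1: {1,5,6,7}  ✓accept
'c' @ 2: {}  — no active states
rest 'bbda' ignored (set empty)
final: {}; accept 1 not in set

Answer: REJECT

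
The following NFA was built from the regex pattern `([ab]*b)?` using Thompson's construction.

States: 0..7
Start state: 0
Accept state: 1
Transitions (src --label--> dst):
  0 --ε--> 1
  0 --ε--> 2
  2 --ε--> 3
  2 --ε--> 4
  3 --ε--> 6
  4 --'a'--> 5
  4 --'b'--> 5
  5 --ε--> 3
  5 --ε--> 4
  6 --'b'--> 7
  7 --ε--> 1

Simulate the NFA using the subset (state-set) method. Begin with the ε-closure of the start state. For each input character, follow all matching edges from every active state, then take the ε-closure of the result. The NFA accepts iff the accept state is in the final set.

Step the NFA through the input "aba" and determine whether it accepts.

Answer: REJECT

Steps:
S₀ = ε-closure({0}) = {0,1,2,3,4,6}
'a' @ 1: {3,4,5,6}
'b' @ 2: {1,3,4,5,6,7}  ✓accept
'a' @ 3: {3,4,5,6}
final: {3,4,5,6}; accept 1 not in set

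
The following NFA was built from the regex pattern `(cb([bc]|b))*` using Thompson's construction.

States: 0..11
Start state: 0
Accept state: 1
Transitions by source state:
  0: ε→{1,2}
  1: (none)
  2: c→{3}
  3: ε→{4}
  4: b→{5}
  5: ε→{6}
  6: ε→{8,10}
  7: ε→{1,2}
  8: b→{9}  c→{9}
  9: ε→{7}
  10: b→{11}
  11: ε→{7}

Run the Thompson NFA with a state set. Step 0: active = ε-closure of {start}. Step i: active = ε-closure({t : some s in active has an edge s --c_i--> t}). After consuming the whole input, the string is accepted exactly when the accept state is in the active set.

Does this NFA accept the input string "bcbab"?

S₀ = ε-closure({0}) = {0,1,2}
'b' @ 1: {}  — state set empty
rest 'cbab' ignored (set empty)
end set {} — state 1 not in

Answer: REJECT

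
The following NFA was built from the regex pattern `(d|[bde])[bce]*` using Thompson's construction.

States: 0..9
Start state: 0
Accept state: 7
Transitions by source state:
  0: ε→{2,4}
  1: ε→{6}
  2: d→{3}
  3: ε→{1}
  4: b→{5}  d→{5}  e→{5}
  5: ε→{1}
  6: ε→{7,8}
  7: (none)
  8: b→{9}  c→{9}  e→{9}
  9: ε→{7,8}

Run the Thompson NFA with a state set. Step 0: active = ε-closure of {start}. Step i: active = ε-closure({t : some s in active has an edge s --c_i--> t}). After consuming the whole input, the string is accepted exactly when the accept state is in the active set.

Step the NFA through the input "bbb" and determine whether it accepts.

Answer: ACCEPT

Trace:
S₀ = ε-closure({0}) = {0,2,4}
'b' @ 1: {1,5,6,7,8}  (accept∈set)
'b' @ 2: {7,8,9}  (accept∈set)
'b' @ 3: {7,8,9}  (accept∈set)
final: {7,8,9}; accept 7 in set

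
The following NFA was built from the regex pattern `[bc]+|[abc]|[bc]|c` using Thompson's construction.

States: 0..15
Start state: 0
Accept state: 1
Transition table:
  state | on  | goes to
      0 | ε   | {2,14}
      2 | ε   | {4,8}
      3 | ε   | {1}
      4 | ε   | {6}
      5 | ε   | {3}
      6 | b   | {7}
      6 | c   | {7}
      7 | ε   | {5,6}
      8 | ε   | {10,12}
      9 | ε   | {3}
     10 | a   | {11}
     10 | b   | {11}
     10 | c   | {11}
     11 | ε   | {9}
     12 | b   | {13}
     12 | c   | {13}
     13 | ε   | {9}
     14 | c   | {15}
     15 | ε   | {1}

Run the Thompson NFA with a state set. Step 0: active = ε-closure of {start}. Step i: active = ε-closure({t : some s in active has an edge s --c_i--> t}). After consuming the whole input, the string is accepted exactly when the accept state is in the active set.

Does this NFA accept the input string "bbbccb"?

initial (ε-close {0}): {0,2,4,6,8,10,12,14}
'b' @ 1: {1,3,5,6,7,9,11,13}  [accepting]
'b' @ 2: {1,3,5,6,7}  [accepting]
'b' @ 3: {1,3,5,6,7}  [accepting]
'c' @ 4: {1,3,5,6,7}  [accepting]
'c' @ 5: {1,3,5,6,7}  [accepting]
'b' @ 6: {1,3,5,6,7}  [accepting]
after full input: {1,3,5,6,7}  (accept=1 in)

Answer: ACCEPT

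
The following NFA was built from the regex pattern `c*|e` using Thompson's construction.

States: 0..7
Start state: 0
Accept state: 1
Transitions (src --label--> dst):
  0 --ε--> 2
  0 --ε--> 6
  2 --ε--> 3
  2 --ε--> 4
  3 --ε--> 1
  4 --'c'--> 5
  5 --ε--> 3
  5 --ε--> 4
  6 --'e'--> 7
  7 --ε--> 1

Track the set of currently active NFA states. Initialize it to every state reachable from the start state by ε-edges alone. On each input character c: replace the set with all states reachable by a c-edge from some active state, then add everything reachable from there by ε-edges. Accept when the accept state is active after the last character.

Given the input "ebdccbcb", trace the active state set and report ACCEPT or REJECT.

start: ε-closure({0}) = {0,1,2,3,4,6}
'e' @ 1: {1,7}  ✓accept
'b' @ 2: {}  — dead — no transitions
rest 'dccbcb' ignored (set empty)
final: {}; accept 1 not in set

Answer: REJECT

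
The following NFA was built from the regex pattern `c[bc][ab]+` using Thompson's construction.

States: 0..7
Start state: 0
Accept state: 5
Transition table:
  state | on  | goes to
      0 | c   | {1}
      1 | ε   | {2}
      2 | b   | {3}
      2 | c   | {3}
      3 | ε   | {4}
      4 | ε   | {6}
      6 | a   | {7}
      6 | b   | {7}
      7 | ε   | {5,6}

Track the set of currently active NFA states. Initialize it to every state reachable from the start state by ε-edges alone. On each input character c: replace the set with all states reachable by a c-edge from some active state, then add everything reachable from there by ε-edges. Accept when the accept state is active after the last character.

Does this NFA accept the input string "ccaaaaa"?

Answer: ACCEPT

Derivation:
S₀ = ε-closure({0}) = {0}
'c' @ 1: {1,2}
'c' @ 2: {3,4,6}
'a' @ 3: {5,6,7}  (accept∈set)
'a' @ 4: {5,6,7}  (accept∈set)
'a' @ 5: {5,6,7}  (accept∈set)
'a' @ 6: {5,6,7}  (accept∈set)
'a' @ 7: {5,6,7}  (accept∈set)
final: {5,6,7}; accept 5 in set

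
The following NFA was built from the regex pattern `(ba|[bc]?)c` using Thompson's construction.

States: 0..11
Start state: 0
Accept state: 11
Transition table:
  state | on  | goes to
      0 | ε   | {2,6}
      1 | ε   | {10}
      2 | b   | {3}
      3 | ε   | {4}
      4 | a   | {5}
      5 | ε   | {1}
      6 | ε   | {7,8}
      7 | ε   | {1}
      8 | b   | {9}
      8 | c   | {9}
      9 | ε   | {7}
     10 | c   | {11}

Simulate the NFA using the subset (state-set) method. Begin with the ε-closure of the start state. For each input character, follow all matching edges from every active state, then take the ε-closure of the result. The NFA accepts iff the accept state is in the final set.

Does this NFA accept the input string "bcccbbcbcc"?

start: ε-closure({0}) = {0,1,2,6,7,8,10}
'b' @ 1: {1,3,4,7,9,10}
'c' @ 2: {11}  (accept∈set)
'c' @ 3: {}  — dead — no transitions
rest 'cbbcbcc' ignored (set empty)
final: {}; accept 11 not in set

Answer: REJECT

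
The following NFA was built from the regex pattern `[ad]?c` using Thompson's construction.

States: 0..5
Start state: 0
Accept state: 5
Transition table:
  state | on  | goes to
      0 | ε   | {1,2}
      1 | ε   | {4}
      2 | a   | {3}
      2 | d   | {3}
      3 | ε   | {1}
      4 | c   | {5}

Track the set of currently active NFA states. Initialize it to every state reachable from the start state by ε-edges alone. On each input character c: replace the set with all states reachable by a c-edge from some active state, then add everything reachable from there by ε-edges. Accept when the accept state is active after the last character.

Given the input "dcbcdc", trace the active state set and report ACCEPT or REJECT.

initial (ε-close {0}): {0,1,2,4}
'd' @ 1: {1,3,4}
'c' @ 2: {5}  ✓accept
'b' @ 3: {}  — state set empty
rest 'cdc' ignored (set empty)
end set {} — state 5 not in

Answer: REJECT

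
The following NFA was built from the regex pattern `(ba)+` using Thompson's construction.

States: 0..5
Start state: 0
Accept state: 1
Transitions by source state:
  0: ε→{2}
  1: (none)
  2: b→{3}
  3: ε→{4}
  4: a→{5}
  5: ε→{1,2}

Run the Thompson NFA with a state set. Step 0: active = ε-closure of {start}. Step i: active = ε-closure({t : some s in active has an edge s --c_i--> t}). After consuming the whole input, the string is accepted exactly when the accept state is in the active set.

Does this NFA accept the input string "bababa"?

start: ε-closure({0}) = {0,2}
'b' @ 1: {3,4}
'a' @ 2: {1,2,5}  ✓accept
'b' @ 3: {3,4}
'a' @ 4: {1,2,5}  ✓accept
'b' @ 5: {3,4}
'a' @ 6: {1,2,5}  ✓accept
end set {1,2,5} — state 1 in

Answer: ACCEPT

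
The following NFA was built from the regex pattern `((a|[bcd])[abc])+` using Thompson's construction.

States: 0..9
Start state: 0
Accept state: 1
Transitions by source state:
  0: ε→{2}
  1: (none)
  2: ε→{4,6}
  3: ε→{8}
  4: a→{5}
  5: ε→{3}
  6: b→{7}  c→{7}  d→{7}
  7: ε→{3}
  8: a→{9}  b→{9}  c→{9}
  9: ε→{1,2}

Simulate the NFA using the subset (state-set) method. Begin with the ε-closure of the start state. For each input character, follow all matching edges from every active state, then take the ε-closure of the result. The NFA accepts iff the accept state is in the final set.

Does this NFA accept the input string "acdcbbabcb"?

Answer: ACCEPT

Steps:
S₀ = ε-closure({0}) = {0,2,4,6}
'a' @ 1: {3,5,8}
'c' @ 2: {1,2,4,6,9}  (accept∈set)
'd' @ 3: {3,7,8}
'c' @ 4: {1,2,4,6,9}  (accept∈set)
'b' @ 5: {3,7,8}
'b' @ 6: {1,2,4,6,9}  (accept∈set)
'a' @ 7: {3,5,8}
'b' @ 8: {1,2,4,6,9}  (accept∈set)
'c' @ 9: {3,7,8}
'b' @ 10: {1,2,4,6,9}  (accept∈set)
end set {1,2,4,6,9} — state 1 in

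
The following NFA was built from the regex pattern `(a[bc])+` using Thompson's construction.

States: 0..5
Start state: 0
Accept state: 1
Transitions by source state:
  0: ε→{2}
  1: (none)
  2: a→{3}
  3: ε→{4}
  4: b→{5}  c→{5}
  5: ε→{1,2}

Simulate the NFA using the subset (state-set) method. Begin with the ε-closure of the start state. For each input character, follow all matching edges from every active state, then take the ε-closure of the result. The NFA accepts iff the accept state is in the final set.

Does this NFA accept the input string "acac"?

initial (ε-close {0}): {0,2}
'a' @ 1: {3,4}
'c' @ 2: {1,2,5}  (accept∈set)
'a' @ 3: {3,4}
'c' @ 4: {1,2,5}  (accept∈set)
after full input: {1,2,5}  (accept=1 in)

Answer: ACCEPT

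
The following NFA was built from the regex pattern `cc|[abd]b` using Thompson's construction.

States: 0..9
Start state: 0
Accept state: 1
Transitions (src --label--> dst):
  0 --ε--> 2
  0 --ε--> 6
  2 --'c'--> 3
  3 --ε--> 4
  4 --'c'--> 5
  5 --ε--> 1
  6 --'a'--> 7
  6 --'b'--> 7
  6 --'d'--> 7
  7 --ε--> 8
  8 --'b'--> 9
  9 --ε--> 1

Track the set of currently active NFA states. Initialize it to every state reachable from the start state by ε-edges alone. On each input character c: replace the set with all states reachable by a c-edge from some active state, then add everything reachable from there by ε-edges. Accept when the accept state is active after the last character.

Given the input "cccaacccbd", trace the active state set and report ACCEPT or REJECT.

Answer: REJECT

Derivation:
S₀ = ε-closure({0}) = {0,2,6}
'c' @ 1: {3,4}
'c' @ 2: {1,5}  ✓accept
'c' @ 3: {}  — dead — no transitions
rest 'aacccbd' ignored (set empty)
after full input: {}  (accept=1 not in)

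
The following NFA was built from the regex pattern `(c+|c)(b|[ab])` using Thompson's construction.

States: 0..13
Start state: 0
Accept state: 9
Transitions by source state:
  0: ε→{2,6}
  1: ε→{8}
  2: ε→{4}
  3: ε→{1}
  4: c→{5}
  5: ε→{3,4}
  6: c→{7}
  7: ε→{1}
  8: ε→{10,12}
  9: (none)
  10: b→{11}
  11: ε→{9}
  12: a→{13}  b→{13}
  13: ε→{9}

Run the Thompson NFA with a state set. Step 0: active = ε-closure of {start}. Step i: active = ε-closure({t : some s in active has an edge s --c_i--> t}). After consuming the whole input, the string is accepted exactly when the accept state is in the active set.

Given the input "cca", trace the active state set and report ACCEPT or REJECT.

Answer: ACCEPT

Derivation:
S₀ = ε-closure({0}) = {0,2,4,6}
'c' @ 1: {1,3,4,5,7,8,10,12}
'c' @ 2: {1,3,4,5,8,10,12}
'a' @ 3: {9,13}  ✓accept
after full input: {9,13}  (accept=9 in)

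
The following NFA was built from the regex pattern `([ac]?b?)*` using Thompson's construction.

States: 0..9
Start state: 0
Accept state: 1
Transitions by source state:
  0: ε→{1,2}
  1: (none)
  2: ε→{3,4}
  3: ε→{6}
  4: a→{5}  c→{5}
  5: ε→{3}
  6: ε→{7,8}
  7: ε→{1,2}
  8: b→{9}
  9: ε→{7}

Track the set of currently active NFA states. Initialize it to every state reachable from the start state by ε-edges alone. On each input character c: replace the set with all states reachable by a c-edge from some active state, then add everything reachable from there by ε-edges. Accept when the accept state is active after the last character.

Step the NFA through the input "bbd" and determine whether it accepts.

Answer: REJECT

Derivation:
S₀ = ε-closure({0}) = {0,1,2,3,4,6,7,8}
'b' @ 1: {1,2,3,4,6,7,8,9}  ✓accept
'b' @ 2: {1,2,3,4,6,7,8,9}  ✓accept
'd' @ 3: {}  — state set empty
end set {} — state 1 not in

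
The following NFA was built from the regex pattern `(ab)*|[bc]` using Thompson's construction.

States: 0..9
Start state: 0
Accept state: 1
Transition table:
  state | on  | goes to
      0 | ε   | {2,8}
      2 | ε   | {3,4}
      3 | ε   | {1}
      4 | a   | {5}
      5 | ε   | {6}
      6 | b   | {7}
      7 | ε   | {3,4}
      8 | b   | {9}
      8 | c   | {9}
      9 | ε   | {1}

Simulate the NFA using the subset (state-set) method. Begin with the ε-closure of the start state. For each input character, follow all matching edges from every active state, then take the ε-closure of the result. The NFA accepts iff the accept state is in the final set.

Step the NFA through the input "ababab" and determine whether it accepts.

Answer: ACCEPT

Derivation:
start: ε-closure({0}) = {0,1,2,3,4,8}
'a' @ 1: {5,6}
'b' @ 2: {1,3,4,7}  ✓accept
'a' @ 3: {5,6}
'b' @ 4: {1,3,4,7}  ✓accept
'a' @ 5: {5,6}
'b' @ 6: {1,3,4,7}  ✓accept
end set {1,3,4,7} — state 1 in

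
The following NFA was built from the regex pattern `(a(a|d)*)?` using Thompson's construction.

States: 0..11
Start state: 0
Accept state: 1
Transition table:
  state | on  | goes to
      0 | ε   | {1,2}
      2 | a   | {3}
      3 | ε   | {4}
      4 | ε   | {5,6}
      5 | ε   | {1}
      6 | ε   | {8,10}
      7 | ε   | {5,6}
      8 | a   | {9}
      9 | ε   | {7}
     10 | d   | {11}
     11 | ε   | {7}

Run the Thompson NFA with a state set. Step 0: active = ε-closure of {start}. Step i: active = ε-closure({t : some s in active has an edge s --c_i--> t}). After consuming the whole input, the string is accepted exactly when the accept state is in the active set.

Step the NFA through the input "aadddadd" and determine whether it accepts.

initial (ε-close {0}): {0,1,2}
'a' @ 1: {1,3,4,5,6,8,10}  ✓accept
'a' @ 2: {1,5,6,7,8,9,10}  ✓accept
'd' @ 3: {1,5,6,7,8,10,11}  ✓accept
'd' @ 4: {1,5,6,7,8,10,11}  ✓accept
'd' @ 5: {1,5,6,7,8,10,11}  ✓accept
'a' @ 6: {1,5,6,7,8,9,10}  ✓accept
'd' @ 7: {1,5,6,7,8,10,11}  ✓accept
'd' @ 8: {1,5,6,7,8,10,11}  ✓accept
end set {1,5,6,7,8,10,11} — state 1 in

Answer: ACCEPT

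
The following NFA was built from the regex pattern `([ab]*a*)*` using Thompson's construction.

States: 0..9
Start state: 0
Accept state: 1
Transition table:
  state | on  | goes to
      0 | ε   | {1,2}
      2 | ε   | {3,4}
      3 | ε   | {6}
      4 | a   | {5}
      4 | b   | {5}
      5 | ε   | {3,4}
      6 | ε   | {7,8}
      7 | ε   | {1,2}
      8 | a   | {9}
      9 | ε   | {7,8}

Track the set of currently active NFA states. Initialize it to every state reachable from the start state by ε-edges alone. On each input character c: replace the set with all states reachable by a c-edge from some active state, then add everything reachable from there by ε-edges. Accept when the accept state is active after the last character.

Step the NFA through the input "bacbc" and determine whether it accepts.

Answer: REJECT

Steps:
S₀ = ε-closure({0}) = {0,1,2,3,4,6,7,8}
'b' @ 1: {1,2,3,4,5,6,7,8}  (accept∈set)
'a' @ 2: {1,2,3,4,5,6,7,8,9}  (accept∈set)
'c' @ 3: {}  — no active states
rest 'bc' ignored (set empty)
final: {}; accept 1 not in set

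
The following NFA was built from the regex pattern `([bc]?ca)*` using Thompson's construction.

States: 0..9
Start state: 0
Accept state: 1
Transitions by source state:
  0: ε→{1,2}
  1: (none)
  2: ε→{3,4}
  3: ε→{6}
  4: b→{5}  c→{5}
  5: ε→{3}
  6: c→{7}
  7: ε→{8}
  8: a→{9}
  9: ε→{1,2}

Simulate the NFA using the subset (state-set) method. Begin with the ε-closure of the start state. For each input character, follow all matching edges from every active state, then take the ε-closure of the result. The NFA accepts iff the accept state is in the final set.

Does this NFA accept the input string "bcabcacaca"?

Answer: ACCEPT

Derivation:
start: ε-closure({0}) = {0,1,2,3,4,6}
'b' @ 1: {3,5,6}
'c' @ 2: {7,8}
'a' @ 3: {1,2,3,4,6,9}  [accepting]
'b' @ 4: {3,5,6}
'c' @ 5: {7,8}
'a' @ 6: {1,2,3,4,6,9}  [accepting]
'c' @ 7: {3,5,6,7,8}
'a' @ 8: {1,2,3,4,6,9}  [accepting]
'c' @ 9: {3,5,6,7,8}
'a' @ 10: {1,2,3,4,6,9}  [accepting]
final: {1,2,3,4,6,9}; accept 1 in set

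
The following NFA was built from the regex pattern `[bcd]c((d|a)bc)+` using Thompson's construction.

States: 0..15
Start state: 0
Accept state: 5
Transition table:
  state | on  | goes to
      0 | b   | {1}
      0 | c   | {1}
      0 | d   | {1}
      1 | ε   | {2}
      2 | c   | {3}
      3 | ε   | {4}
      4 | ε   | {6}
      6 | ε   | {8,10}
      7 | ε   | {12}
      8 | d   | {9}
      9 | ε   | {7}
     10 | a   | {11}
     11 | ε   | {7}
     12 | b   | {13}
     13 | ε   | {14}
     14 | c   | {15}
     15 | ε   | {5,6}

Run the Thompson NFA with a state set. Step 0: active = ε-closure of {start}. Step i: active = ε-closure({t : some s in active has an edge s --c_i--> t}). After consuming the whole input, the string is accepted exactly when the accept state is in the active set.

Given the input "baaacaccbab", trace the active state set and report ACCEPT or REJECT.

S₀ = ε-closure({0}) = {0}
'b' @ 1: {1,2}
'a' @ 2: {}  — no active states
rest 'aacaccbab' ignored (set empty)
end set {} — state 5 not in

Answer: REJECT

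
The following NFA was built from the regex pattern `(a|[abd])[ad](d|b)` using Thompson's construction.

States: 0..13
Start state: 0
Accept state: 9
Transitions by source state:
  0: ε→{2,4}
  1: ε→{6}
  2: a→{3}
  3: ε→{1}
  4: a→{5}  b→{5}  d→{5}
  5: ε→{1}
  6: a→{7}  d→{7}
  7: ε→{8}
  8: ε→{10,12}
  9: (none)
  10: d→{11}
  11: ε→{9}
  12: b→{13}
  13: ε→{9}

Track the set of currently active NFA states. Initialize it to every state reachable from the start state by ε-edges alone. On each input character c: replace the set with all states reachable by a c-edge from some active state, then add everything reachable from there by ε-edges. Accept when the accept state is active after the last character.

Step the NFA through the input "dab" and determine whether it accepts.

start: ε-closure({0}) = {0,2,4}
'd' @ 1: {1,5,6}
'a' @ 2: {7,8,10,12}
'b' @ 3: {9,13}  (accept∈set)
final: {9,13}; accept 9 in set

Answer: ACCEPT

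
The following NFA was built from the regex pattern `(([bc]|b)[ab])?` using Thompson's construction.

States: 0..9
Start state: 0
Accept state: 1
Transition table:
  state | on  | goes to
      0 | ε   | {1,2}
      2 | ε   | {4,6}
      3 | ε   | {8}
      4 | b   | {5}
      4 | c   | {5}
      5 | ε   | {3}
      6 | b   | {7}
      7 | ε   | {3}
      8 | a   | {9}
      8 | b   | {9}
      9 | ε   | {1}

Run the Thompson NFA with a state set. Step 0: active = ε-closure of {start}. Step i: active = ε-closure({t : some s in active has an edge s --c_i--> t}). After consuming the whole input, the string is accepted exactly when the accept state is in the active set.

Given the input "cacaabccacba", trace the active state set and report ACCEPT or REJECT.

Answer: REJECT

Trace:
initial (ε-close {0}): {0,1,2,4,6}
'c' @ 1: {3,5,8}
'a' @ 2: {1,9}  [accepting]
'c' @ 3: {}  — state set empty
rest 'aabccacba' ignored (set empty)
after full input: {}  (accept=1 not in)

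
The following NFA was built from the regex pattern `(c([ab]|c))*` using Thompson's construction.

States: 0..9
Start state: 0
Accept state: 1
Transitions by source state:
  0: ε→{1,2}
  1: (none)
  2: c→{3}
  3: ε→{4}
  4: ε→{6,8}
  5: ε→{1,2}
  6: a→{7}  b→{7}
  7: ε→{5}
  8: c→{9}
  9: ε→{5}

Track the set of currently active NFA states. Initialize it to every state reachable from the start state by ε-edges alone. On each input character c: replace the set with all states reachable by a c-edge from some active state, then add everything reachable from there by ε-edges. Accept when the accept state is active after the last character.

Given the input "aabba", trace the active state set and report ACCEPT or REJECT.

start: ε-closure({0}) = {0,1,2}
'a' @ 1: {}  — dead — no transitions
rest 'abba' ignored (set empty)
after full input: {}  (accept=1 not in)

Answer: REJECT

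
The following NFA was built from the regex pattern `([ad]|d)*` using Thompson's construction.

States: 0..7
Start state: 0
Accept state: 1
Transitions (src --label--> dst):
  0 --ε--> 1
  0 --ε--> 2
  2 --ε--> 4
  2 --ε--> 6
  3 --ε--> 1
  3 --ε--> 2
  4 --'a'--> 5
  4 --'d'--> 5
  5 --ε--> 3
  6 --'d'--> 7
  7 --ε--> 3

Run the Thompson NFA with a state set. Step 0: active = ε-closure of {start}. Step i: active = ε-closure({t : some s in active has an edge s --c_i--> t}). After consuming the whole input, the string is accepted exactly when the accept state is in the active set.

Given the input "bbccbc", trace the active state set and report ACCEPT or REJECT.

initial (ε-close {0}): {0,1,2,4,6}
'b' @ 1: {}  — no active states
rest 'bccbc' ignored (set empty)
after full input: {}  (accept=1 not in)

Answer: REJECT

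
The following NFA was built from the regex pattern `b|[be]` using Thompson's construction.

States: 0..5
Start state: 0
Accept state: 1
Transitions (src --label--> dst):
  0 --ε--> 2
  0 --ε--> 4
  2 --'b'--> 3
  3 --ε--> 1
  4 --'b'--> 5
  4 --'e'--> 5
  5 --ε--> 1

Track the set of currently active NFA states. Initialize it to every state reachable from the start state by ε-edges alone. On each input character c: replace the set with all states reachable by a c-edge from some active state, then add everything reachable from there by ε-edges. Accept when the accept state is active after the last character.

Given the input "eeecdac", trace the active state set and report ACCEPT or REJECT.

Answer: REJECT

Steps:
initial (ε-close {0}): {0,2,4}
'e' @ 1: {1,5}  [accepting]
'e' @ 2: {}  — dead — no transitions
rest 'ecdac' ignored (set empty)
end set {} — state 1 not in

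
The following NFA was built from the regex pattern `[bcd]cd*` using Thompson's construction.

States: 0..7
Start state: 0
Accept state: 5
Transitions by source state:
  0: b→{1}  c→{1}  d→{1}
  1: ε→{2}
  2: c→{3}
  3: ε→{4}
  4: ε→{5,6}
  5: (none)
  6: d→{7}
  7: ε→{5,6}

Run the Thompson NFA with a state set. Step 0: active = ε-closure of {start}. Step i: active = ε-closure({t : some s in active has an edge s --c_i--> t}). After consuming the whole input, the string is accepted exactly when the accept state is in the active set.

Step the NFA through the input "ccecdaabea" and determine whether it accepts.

S₀ = ε-closure({0}) = {0}
'c' @ 1: {1,2}
'c' @ 2: {3,4,5,6}  (accept∈set)
'e' @ 3: {}  — no active states
rest 'cdaabea' ignored (set empty)
final: {}; accept 5 not in set

Answer: REJECT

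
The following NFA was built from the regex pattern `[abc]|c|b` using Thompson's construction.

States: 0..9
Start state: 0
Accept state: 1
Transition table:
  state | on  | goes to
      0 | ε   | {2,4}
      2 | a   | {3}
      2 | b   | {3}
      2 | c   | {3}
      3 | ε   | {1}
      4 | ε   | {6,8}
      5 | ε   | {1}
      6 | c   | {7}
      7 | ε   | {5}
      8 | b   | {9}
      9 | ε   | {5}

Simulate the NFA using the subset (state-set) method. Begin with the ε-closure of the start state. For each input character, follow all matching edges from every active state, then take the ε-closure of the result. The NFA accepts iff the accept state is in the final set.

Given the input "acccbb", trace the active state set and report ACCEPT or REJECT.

Answer: REJECT

Steps:
S₀ = ε-closure({0}) = {0,2,4,6,8}
'a' @ 1: {1,3}  ✓accept
'c' @ 2: {}  — state set empty
rest 'ccbb' ignored (set empty)
end set {} — state 1 not in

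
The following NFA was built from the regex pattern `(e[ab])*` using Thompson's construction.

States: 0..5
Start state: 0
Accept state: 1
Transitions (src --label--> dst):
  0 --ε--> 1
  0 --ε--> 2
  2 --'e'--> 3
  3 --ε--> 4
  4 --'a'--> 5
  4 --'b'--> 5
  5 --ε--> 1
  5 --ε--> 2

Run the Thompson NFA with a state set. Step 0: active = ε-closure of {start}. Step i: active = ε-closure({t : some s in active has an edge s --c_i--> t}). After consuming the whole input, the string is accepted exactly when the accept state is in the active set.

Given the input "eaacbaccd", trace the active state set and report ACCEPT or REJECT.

start: ε-closure({0}) = {0,1,2}
'e' @ 1: {3,4}
'a' @ 2: {1,2,5}  ✓accept
'a' @ 3: {}  — state set empty
rest 'cbaccd' ignored (set empty)
end set {} — state 1 not in

Answer: REJECT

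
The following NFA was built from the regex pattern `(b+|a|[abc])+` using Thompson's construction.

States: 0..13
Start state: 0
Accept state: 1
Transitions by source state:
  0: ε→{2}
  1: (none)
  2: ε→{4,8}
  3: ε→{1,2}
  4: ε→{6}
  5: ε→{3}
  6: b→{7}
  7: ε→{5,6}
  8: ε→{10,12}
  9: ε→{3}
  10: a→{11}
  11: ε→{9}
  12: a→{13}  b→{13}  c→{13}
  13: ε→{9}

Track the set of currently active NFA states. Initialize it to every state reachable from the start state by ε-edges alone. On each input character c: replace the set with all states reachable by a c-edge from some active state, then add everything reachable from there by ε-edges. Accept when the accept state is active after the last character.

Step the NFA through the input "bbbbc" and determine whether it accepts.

initial (ε-close {0}): {0,2,4,6,8,10,12}
'b' @ 1: {1,2,3,4,5,6,7,8,9,10,12,13}  ✓accept
'b' @ 2: {1,2,3,4,5,6,7,8,9,10,12,13}  ✓accept
'b' @ 3: {1,2,3,4,5,6,7,8,9,10,12,13}  ✓accept
'b' @ 4: {1,2,3,4,5,6,7,8,9,10,12,13}  ✓accept
'c' @ 5: {1,2,3,4,6,8,9,10,12,13}  ✓accept
after full input: {1,2,3,4,6,8,9,10,12,13}  (accept=1 in)

Answer: ACCEPT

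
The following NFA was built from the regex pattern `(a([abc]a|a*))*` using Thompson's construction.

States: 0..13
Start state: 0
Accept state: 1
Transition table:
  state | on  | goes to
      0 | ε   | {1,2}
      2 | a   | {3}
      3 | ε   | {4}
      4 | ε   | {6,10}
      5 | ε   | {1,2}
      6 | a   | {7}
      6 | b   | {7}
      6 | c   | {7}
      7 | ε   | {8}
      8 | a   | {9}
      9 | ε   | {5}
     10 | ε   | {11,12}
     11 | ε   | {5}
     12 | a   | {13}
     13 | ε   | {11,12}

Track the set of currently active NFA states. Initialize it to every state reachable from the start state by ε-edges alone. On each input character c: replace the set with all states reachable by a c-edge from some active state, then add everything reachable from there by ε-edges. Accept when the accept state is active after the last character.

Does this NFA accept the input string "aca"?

initial (ε-close {0}): {0,1,2}
'a' @ 1: {1,2,3,4,5,6,10,11,12}  ✓accept
'c' @ 2: {7,8}
'a' @ 3: {1,2,5,9}  ✓accept
end set {1,2,5,9} — state 1 in

Answer: ACCEPT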